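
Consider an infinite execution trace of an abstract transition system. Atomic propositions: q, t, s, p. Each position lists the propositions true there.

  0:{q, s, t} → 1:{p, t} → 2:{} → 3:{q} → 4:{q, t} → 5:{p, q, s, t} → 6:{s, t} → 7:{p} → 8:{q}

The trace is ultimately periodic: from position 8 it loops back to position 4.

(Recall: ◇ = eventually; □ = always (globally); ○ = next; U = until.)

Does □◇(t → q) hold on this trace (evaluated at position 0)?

Holds

◇(t → q) holds at every position 0..8, and those are all positions ever visited, so □◇(t → q) holds.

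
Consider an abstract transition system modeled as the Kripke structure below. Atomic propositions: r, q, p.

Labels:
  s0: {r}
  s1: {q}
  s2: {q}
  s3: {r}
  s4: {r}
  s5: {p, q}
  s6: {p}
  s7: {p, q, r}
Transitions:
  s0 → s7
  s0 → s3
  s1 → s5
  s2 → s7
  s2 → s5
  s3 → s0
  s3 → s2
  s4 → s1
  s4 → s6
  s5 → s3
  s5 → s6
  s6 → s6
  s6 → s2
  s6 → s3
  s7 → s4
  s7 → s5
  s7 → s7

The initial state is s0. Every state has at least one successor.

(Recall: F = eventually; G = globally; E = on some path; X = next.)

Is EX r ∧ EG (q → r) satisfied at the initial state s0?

States satisfying r: {s0, s3, s4, s7}.
States satisfying EX r: {s0, s2, s3, s5, s6, s7}.
States satisfying q → r: {s0, s3, s4, s6, s7}.
States satisfying EG (q → r): {s0, s3, s4, s6, s7}.
States satisfying EX r ∧ EG (q → r): {s0, s3, s6, s7}.
s0 ∈ Sat(EX r ∧ EG (q → r)).

Yes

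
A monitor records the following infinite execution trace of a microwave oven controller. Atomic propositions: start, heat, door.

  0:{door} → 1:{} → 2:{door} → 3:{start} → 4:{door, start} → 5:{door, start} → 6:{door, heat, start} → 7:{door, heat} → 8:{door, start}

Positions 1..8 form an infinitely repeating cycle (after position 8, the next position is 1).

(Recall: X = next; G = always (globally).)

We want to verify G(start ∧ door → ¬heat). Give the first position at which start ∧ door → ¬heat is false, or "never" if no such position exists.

6

Check start ∧ door → ¬heat at each position in order: 0 ✓, 1 ✓, 2 ✓, 3 ✓, 4 ✓, 5 ✓.
At position 6 the labels are {door, heat, start}, so start ∧ door → ¬heat is false there. This is the first violation.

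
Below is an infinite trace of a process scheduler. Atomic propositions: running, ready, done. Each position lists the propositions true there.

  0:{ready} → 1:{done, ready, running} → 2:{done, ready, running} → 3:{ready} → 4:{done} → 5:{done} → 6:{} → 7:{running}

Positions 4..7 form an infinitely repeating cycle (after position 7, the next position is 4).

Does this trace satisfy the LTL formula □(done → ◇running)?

done → ◇running holds at every position 0..7, and those are all positions ever visited, so □(done → ◇running) holds.
Positions where done holds: 1, 2, 4, 5.
Check ◇running at each: 1→ok, 2→ok, 4→ok, 5→ok.

Holds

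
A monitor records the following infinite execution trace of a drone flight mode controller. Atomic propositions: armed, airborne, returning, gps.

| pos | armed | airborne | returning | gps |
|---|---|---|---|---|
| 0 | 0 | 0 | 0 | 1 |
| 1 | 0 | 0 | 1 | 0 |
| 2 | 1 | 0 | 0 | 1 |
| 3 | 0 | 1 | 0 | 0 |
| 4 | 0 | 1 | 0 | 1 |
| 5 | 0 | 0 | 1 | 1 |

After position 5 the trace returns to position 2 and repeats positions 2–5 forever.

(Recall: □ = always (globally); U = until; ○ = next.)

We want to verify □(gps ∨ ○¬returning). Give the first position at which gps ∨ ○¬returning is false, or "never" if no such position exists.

gps ∨ ○¬returning holds at every position 0..5, and those are all the positions the trace ever visits, so the invariant □(gps ∨ ○¬returning) is never violated.

never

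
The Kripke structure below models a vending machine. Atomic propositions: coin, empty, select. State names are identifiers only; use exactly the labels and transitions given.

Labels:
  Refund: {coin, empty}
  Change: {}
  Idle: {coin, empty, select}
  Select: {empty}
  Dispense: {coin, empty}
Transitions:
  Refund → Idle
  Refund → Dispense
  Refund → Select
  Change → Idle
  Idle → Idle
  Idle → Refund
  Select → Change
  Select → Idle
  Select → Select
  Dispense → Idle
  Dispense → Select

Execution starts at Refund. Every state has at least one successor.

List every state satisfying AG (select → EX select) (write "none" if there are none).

States satisfying select → EX select: {Refund, Change, Idle, Select, Dispense}.
States satisfying AG (select → EX select): {Refund, Change, Idle, Select, Dispense}.

{Refund, Change, Idle, Select, Dispense}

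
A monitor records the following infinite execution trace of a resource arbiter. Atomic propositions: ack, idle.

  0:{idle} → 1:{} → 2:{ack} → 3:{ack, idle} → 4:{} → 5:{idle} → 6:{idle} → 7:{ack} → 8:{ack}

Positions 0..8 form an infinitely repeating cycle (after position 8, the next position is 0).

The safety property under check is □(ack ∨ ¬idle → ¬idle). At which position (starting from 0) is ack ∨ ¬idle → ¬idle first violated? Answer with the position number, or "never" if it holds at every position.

3

Check ack ∨ ¬idle → ¬idle at each position in order: 0 ✓, 1 ✓, 2 ✓.
At position 3 the labels are {ack, idle}, so ack ∨ ¬idle → ¬idle is false there. This is the first violation.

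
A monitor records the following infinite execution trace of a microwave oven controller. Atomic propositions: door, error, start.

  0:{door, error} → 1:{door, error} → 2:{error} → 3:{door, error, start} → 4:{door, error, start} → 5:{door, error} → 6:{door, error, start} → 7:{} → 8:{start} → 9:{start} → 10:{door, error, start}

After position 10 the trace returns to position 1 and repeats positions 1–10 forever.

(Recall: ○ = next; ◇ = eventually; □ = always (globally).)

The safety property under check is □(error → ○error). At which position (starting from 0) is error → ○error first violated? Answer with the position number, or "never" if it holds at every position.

6

Check error → ○error at each position in order: 0 ✓, 1 ✓, 2 ✓, 3 ✓, 4 ✓, 5 ✓.
At position 6 the labels are {door, error, start} and the next position 7 has {}, so error → ○error is false there. This is the first violation.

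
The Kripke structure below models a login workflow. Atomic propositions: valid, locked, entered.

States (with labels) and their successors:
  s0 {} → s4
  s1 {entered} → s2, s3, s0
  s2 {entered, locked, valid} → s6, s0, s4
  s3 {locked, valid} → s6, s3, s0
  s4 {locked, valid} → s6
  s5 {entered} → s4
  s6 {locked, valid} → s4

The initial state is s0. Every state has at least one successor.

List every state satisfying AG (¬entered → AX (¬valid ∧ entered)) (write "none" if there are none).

States satisfying ¬entered → AX (¬valid ∧ entered): {s1, s2, s5}.
States satisfying AG (¬entered → AX (¬valid ∧ entered)): ∅.

none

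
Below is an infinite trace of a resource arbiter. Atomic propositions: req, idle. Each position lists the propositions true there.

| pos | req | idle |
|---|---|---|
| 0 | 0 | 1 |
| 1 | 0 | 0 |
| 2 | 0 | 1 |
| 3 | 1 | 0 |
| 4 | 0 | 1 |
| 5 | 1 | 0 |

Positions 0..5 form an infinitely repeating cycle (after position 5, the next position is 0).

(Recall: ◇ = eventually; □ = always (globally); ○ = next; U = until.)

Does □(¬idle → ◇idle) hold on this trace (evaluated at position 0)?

¬idle → ◇idle holds at every position 0..5, and those are all positions ever visited, so □(¬idle → ◇idle) holds.
Positions where ¬idle holds: 1, 3, 5.
Check ◇idle at each: 1→ok, 3→ok, 5→ok.

Yes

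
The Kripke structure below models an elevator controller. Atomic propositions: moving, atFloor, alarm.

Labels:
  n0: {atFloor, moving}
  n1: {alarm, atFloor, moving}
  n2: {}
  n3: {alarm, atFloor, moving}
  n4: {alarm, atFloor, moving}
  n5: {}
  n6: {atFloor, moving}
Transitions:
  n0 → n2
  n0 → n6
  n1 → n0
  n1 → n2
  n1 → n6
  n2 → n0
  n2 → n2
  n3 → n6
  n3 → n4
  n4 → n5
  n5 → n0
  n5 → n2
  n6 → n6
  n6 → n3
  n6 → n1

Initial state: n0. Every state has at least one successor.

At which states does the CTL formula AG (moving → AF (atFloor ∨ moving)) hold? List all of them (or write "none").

{n0, n1, n2, n3, n4, n5, n6}

States satisfying moving → AF (atFloor ∨ moving): {n0, n1, n2, n3, n4, n5, n6}.
States satisfying AG (moving → AF (atFloor ∨ moving)): {n0, n1, n2, n3, n4, n5, n6}.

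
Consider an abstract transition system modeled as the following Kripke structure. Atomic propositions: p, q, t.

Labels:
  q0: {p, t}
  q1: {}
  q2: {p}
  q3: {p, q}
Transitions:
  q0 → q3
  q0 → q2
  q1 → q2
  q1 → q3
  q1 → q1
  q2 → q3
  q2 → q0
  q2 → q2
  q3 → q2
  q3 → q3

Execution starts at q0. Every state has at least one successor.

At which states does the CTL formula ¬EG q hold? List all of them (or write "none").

States satisfying q: {q3}.
States satisfying EG q: {q3}.
States satisfying ¬EG q: {q0, q1, q2}.

{q0, q1, q2}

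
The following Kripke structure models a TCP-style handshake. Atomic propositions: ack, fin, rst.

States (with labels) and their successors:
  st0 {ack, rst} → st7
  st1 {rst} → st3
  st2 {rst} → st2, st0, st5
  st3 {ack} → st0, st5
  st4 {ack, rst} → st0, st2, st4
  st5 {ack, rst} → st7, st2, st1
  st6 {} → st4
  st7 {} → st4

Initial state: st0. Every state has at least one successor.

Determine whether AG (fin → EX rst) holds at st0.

Satisfied

States satisfying fin → EX rst: {st0, st1, st2, st3, st4, st5, st6, st7}.
States satisfying AG (fin → EX rst): {st0, st1, st2, st3, st4, st5, st6, st7}.
Every state reachable from st0 satisfies fin → EX rst.
st0 ∈ Sat(AG (fin → EX rst)).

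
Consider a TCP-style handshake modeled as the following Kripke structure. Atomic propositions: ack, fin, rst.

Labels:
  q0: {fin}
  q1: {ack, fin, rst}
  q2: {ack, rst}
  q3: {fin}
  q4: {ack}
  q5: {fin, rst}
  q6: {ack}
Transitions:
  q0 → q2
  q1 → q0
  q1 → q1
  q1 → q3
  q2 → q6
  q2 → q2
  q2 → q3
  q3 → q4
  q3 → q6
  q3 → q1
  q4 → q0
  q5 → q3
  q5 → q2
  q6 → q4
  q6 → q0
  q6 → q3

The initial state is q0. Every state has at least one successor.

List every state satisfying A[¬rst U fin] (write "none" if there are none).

{q0, q1, q3, q4, q5, q6}

States satisfying ¬rst: {q0, q3, q4, q6}.
States satisfying fin: {q0, q1, q3, q5}.
States satisfying A[¬rst U fin]: {q0, q1, q3, q4, q5, q6}.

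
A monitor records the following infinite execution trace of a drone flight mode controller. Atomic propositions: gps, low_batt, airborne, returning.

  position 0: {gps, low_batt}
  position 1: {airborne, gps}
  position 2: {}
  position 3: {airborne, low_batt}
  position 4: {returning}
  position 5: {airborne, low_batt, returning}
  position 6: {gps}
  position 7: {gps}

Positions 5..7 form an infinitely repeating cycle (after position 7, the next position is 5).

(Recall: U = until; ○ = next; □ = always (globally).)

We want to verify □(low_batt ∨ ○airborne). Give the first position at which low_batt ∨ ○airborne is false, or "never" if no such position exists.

1

Check low_batt ∨ ○airborne at each position in order: 0 ✓.
At position 1 the labels are {airborne, gps} and the next position 2 has {}, so low_batt ∨ ○airborne is false there. This is the first violation.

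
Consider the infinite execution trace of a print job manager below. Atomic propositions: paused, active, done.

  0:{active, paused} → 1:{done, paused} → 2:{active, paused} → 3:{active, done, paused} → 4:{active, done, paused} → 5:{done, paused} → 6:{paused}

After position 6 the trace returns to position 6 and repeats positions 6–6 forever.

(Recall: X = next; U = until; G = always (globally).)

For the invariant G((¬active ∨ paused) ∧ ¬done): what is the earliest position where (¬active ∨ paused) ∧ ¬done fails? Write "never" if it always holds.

Check (¬active ∨ paused) ∧ ¬done at each position in order: 0 ✓.
At position 1 the labels are {done, paused}, so (¬active ∨ paused) ∧ ¬done is false there. This is the first violation.

1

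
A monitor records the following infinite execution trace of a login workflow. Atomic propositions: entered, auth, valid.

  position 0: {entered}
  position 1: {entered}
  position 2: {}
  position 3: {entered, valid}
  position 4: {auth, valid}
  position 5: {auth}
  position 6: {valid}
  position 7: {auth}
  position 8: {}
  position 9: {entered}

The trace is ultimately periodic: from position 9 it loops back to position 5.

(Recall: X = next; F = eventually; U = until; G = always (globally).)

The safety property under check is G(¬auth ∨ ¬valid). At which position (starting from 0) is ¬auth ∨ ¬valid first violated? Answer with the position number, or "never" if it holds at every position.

4

Check ¬auth ∨ ¬valid at each position in order: 0 ✓, 1 ✓, 2 ✓, 3 ✓.
At position 4 the labels are {auth, valid}, so ¬auth ∨ ¬valid is false there. This is the first violation.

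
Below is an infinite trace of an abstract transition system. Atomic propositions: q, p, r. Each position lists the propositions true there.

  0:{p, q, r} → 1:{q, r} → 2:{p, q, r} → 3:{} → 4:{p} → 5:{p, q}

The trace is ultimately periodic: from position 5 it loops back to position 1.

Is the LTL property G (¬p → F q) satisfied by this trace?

Yes

¬p → F q holds at every position 0..5, and those are all positions ever visited, so G (¬p → F q) holds.
Positions where ¬p holds: 1, 3.
Check F q at each: 1→ok, 3→ok.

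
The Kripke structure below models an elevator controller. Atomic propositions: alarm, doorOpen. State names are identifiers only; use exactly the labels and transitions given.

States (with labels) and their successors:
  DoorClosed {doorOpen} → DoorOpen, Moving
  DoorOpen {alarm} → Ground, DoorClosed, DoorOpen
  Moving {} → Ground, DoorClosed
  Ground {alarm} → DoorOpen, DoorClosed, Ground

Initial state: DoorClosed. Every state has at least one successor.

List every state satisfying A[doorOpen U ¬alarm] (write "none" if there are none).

States satisfying doorOpen: {DoorClosed}.
States satisfying ¬alarm: {DoorClosed, Moving}.
States satisfying A[doorOpen U ¬alarm]: {DoorClosed, Moving}.

{DoorClosed, Moving}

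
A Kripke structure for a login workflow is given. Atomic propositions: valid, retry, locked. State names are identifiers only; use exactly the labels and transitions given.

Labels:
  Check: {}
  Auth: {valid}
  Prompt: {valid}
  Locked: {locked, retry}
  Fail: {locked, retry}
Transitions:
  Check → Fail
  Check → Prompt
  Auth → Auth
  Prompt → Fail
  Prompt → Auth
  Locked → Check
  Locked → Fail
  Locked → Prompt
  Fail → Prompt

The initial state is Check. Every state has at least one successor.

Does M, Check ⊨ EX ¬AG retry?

Yes

States satisfying ¬AG retry: {Check, Auth, Prompt, Locked, Fail}.
States satisfying EX ¬AG retry: {Check, Auth, Prompt, Locked, Fail}.
Check ∈ Sat(EX ¬AG retry).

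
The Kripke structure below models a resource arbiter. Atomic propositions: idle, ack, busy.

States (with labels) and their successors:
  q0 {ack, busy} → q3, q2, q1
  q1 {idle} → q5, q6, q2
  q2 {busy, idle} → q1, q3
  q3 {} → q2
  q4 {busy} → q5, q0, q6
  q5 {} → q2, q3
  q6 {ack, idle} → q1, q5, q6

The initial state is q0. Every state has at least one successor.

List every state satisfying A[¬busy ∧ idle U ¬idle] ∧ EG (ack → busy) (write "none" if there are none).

States satisfying ¬busy ∧ idle: {q1, q6}.
States satisfying ¬idle: {q0, q3, q4, q5}.
States satisfying A[¬busy ∧ idle U ¬idle]: {q0, q3, q4, q5}.
States satisfying ack → busy: {q0, q1, q2, q3, q4, q5}.
States satisfying EG (ack → busy): {q0, q1, q2, q3, q4, q5}.
States satisfying A[¬busy ∧ idle U ¬idle] ∧ EG (ack → busy): {q0, q3, q4, q5}.

{q0, q3, q4, q5}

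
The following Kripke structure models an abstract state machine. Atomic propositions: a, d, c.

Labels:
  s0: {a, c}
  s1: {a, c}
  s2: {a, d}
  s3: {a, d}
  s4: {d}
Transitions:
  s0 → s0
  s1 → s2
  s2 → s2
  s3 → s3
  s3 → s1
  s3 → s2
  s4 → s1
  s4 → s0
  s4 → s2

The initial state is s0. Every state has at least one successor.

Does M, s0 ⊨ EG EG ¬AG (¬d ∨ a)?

States satisfying EG ¬AG (¬d ∨ a): ∅.
States satisfying EG EG ¬AG (¬d ∨ a): ∅.
No suitable path/successor from s0 witnesses the formula.
s0 ∉ Sat(EG EG ¬AG (¬d ∨ a)).

Violated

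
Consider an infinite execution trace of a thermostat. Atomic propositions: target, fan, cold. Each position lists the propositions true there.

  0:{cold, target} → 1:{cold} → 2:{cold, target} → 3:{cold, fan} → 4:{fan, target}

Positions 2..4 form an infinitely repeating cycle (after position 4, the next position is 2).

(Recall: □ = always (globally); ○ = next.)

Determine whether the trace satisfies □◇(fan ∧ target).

◇(fan ∧ target) holds at every position 0..4, and those are all positions ever visited, so □◇(fan ∧ target) holds.

Holds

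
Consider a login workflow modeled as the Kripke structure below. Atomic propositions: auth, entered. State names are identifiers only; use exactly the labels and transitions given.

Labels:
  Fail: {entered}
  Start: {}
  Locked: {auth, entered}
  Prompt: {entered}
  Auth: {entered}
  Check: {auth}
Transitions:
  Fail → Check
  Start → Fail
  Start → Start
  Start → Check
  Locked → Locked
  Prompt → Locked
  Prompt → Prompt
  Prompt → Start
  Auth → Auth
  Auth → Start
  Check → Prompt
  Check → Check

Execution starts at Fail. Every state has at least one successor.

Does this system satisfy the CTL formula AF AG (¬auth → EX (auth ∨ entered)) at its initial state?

Holds

States satisfying AG (¬auth → EX (auth ∨ entered)): {Fail, Start, Locked, Prompt, Auth, Check}.
States satisfying AF AG (¬auth → EX (auth ∨ entered)): {Fail, Start, Locked, Prompt, Auth, Check}.
Fail ∈ Sat(AF AG (¬auth → EX (auth ∨ entered))).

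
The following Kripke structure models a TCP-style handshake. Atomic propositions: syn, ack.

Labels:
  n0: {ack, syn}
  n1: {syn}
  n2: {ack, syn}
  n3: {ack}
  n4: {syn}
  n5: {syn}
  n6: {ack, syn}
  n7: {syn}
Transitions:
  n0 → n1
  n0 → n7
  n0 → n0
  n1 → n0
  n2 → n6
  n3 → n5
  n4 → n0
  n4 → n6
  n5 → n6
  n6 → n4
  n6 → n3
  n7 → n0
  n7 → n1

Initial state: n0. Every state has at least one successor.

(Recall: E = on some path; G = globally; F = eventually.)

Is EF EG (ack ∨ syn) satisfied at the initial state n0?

States satisfying EG (ack ∨ syn): {n0, n1, n2, n3, n4, n5, n6, n7}.
States satisfying EF EG (ack ∨ syn): {n0, n1, n2, n3, n4, n5, n6, n7}.
Some path from n0 reaches a state where EG (ack ∨ syn) holds.
n0 ∈ Sat(EF EG (ack ∨ syn)).

Holds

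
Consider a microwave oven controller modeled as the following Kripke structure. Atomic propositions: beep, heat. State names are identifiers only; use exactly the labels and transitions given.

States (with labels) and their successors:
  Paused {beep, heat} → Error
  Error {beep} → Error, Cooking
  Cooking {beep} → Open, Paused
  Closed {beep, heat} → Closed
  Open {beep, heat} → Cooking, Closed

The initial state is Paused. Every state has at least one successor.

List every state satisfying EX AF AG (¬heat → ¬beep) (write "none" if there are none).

{Closed, Open}

States satisfying AF AG (¬heat → ¬beep): {Closed}.
States satisfying EX AF AG (¬heat → ¬beep): {Closed, Open}.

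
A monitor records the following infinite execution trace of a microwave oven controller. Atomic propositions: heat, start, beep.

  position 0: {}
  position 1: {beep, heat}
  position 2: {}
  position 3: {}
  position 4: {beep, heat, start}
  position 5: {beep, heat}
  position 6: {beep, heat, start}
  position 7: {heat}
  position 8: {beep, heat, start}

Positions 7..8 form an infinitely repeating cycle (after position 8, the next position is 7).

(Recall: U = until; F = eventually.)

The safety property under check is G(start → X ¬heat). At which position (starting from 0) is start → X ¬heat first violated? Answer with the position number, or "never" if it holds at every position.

4

Check start → X ¬heat at each position in order: 0 ✓, 1 ✓, 2 ✓, 3 ✓.
At position 4 the labels are {beep, heat, start} and the next position 5 has {beep, heat}, so start → X ¬heat is false there. This is the first violation.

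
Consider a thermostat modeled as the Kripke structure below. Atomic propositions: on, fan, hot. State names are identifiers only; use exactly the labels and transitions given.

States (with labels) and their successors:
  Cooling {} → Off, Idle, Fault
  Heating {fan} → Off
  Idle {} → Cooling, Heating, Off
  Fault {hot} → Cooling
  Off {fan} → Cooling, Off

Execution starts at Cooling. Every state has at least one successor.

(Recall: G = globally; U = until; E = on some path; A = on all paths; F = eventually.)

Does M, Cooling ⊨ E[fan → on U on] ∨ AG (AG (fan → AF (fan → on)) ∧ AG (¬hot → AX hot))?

No

States satisfying fan → on: {Cooling, Idle, Fault}.
States satisfying on: ∅.
States satisfying E[fan → on U on]: ∅.
States satisfying AG (fan → AF (fan → on)) ∧ AG (¬hot → AX hot): ∅.
States satisfying AG (AG (fan → AF (fan → on)) ∧ AG (¬hot → AX hot)): ∅.
States satisfying E[fan → on U on] ∨ AG (AG (fan → AF (fan → on)) ∧ AG (¬hot → AX hot)): ∅.
Cooling ∉ Sat(E[fan → on U on] ∨ AG (AG (fan → AF (fan → on)) ∧ AG (¬hot → AX hot))).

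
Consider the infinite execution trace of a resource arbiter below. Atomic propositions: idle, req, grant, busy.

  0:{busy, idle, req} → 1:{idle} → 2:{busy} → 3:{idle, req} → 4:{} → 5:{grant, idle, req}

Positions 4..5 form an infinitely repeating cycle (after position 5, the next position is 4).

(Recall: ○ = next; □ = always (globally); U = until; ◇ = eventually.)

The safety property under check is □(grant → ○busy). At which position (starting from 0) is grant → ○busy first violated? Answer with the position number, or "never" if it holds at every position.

5

Check grant → ○busy at each position in order: 0 ✓, 1 ✓, 2 ✓, 3 ✓, 4 ✓.
At position 5 the labels are {grant, idle, req} and the next position 4 has {}, so grant → ○busy is false there. This is the first violation.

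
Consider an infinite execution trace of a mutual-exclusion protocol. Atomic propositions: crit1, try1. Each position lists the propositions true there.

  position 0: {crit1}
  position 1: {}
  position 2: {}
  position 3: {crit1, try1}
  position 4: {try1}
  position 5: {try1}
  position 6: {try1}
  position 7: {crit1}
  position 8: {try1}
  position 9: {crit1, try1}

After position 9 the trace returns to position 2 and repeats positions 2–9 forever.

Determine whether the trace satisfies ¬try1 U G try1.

Does not hold

Walking from position 0: at position 3, G try1 has not yet held and ¬try1 fails, so ¬try1 U G try1 is false.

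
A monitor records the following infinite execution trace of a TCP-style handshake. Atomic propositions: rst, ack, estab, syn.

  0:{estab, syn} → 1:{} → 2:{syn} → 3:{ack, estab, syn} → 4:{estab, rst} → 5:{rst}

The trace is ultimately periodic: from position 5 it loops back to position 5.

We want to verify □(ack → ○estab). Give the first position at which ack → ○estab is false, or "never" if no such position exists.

never

ack → ○estab holds at every position 0..5, and those are all the positions the trace ever visits, so the invariant □(ack → ○estab) is never violated.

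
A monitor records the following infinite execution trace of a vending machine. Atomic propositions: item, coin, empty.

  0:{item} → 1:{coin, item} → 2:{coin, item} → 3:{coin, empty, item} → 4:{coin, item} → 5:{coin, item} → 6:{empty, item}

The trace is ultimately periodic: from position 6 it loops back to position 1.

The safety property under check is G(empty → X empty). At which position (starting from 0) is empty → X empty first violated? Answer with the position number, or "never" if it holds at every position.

Check empty → X empty at each position in order: 0 ✓, 1 ✓, 2 ✓.
At position 3 the labels are {coin, empty, item} and the next position 4 has {coin, item}, so empty → X empty is false there. This is the first violation.

3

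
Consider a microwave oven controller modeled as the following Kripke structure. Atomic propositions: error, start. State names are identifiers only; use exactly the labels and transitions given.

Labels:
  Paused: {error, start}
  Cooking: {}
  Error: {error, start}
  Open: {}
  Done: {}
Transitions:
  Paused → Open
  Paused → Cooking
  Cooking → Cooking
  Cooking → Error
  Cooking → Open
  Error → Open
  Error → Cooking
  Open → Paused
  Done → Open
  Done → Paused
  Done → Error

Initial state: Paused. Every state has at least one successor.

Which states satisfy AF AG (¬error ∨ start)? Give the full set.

{Paused, Cooking, Error, Open, Done}

States satisfying AG (¬error ∨ start): {Paused, Cooking, Error, Open, Done}.
States satisfying AF AG (¬error ∨ start): {Paused, Cooking, Error, Open, Done}.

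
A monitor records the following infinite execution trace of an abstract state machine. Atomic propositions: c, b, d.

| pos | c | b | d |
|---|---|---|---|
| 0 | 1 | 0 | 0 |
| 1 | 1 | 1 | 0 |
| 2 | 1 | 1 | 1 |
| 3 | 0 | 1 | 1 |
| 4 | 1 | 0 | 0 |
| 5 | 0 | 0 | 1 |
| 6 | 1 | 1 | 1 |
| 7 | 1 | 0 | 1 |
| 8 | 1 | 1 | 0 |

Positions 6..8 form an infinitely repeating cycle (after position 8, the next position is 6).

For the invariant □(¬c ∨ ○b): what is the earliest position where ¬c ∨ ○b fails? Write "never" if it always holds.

Check ¬c ∨ ○b at each position in order: 0 ✓, 1 ✓, 2 ✓, 3 ✓.
At position 4 the labels are {c} and the next position 5 has {d}, so ¬c ∨ ○b is false there. This is the first violation.

4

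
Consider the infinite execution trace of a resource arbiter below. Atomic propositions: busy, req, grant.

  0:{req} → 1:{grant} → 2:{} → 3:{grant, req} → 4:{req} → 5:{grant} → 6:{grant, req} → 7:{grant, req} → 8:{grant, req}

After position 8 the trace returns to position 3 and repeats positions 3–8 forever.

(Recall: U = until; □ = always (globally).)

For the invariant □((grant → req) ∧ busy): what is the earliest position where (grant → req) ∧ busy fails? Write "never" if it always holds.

0

At position 0 the labels are {req}, so (grant → req) ∧ busy is false there. This is the first violation.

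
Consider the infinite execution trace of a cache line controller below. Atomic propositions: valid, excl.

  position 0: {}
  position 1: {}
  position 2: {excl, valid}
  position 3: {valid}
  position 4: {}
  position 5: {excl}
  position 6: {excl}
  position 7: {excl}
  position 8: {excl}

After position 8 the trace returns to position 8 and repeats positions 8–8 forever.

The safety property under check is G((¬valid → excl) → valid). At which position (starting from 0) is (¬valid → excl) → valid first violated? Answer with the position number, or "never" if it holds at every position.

Check (¬valid → excl) → valid at each position in order: 0 ✓, 1 ✓, 2 ✓, 3 ✓, 4 ✓.
At position 5 the labels are {excl}, so (¬valid → excl) → valid is false there. This is the first violation.

5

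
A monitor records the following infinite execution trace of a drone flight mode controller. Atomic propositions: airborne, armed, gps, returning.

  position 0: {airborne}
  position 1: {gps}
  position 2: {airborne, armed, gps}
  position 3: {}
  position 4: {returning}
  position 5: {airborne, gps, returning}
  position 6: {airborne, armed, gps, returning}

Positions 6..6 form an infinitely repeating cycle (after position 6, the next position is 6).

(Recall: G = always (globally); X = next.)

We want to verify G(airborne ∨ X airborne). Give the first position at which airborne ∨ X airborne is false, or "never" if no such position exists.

3

Check airborne ∨ X airborne at each position in order: 0 ✓, 1 ✓, 2 ✓.
At position 3 the labels are {} and the next position 4 has {returning}, so airborne ∨ X airborne is false there. This is the first violation.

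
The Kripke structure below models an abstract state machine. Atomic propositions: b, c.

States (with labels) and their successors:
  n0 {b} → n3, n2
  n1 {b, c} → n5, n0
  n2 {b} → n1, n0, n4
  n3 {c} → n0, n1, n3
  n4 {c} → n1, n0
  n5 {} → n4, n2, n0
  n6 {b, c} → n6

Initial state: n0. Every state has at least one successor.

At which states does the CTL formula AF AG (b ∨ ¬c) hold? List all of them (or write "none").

{n6}

States satisfying AG (b ∨ ¬c): {n6}.
States satisfying AF AG (b ∨ ¬c): {n6}.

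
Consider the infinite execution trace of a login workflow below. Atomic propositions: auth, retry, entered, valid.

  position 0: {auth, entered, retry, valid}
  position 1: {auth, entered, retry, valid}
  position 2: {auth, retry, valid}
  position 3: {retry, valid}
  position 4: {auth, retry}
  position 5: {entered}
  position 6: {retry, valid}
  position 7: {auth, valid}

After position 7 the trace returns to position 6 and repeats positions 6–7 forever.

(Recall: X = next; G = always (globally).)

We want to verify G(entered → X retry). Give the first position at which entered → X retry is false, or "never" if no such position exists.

entered → X retry holds at every position 0..7, and those are all the positions the trace ever visits, so the invariant G(entered → X retry) is never violated.

never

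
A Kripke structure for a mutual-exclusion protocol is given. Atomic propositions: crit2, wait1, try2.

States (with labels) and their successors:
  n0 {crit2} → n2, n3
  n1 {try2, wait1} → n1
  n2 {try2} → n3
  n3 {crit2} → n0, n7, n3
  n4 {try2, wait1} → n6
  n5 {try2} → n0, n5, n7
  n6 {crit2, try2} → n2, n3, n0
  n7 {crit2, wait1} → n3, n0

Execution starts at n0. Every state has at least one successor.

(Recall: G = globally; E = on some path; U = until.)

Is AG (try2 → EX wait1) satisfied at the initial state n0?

States satisfying try2 → EX wait1: {n0, n1, n3, n5, n7}.
States satisfying AG (try2 → EX wait1): {n1}.
n2 is reachable from n0 and violates try2 → EX wait1, so AG fails at n0.
n0 ∉ Sat(AG (try2 → EX wait1)).

No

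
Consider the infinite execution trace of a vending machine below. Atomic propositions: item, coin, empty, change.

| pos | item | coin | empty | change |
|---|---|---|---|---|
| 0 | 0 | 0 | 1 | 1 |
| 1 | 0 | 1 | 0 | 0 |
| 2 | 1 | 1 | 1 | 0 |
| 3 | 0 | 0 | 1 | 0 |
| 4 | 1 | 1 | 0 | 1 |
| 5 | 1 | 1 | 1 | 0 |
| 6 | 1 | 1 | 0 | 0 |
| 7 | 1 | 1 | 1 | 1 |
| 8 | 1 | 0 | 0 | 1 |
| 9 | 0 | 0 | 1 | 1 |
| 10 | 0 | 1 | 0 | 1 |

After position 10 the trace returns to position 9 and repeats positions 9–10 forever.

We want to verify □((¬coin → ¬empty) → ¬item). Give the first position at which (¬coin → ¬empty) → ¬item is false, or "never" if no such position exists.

Check (¬coin → ¬empty) → ¬item at each position in order: 0 ✓, 1 ✓.
At position 2 the labels are {coin, empty, item}, so (¬coin → ¬empty) → ¬item is false there. This is the first violation.

2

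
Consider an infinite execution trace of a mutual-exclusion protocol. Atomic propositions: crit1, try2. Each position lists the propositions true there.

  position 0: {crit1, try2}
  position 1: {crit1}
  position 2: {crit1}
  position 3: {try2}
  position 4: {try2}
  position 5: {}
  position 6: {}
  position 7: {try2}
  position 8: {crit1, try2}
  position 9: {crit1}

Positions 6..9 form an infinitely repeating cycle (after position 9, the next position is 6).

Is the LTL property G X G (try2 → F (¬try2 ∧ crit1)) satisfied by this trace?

Yes

X G (try2 → F (¬try2 ∧ crit1)) holds at every position 0..9, and those are all positions ever visited, so G X G (try2 → F (¬try2 ∧ crit1)) holds.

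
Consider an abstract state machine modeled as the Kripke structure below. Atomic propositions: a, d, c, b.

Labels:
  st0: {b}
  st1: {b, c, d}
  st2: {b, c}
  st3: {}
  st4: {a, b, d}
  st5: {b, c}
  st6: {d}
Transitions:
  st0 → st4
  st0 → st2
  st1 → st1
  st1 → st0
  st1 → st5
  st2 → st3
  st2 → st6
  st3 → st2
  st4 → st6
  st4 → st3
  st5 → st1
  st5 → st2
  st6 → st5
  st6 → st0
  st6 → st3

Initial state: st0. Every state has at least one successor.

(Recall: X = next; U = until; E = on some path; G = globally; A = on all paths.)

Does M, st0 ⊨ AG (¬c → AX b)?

Does not hold

States satisfying ¬c → AX b: {st0, st1, st2, st3, st5}.
States satisfying AG (¬c → AX b): ∅.
st4 is reachable from st0 and violates ¬c → AX b, so AG fails at st0.
st0 ∉ Sat(AG (¬c → AX b)).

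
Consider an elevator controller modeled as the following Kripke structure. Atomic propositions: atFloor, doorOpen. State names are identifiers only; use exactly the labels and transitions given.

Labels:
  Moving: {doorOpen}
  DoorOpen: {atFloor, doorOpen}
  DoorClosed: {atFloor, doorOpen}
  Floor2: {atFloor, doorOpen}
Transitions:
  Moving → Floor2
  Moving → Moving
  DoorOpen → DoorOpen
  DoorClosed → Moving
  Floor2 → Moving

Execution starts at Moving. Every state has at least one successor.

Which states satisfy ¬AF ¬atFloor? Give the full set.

States satisfying ¬atFloor: {Moving}.
States satisfying AF ¬atFloor: {Moving, DoorClosed, Floor2}.
States satisfying ¬AF ¬atFloor: {DoorOpen}.

{DoorOpen}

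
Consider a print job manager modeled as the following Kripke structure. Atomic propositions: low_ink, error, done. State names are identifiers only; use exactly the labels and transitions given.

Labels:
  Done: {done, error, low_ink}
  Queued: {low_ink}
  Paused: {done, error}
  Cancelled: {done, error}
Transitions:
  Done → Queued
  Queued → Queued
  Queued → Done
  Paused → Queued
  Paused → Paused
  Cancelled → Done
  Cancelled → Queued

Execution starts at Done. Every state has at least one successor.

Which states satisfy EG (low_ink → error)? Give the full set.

States satisfying low_ink → error: {Done, Paused, Cancelled}.
States satisfying EG (low_ink → error): {Paused}.

{Paused}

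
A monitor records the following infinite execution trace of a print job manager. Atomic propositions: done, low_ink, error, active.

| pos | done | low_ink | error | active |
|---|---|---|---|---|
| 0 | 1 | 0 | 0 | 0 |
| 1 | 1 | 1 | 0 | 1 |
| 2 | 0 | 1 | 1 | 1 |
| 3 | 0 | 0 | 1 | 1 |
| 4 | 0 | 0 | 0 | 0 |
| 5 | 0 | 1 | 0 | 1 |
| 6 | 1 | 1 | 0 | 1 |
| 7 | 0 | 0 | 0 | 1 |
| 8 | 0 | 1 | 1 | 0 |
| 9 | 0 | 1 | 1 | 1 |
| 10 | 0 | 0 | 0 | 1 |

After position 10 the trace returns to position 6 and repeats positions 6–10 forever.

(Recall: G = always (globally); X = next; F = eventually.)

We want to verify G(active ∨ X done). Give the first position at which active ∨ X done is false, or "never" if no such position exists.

4

Check active ∨ X done at each position in order: 0 ✓, 1 ✓, 2 ✓, 3 ✓.
At position 4 the labels are {} and the next position 5 has {active, low_ink}, so active ∨ X done is false there. This is the first violation.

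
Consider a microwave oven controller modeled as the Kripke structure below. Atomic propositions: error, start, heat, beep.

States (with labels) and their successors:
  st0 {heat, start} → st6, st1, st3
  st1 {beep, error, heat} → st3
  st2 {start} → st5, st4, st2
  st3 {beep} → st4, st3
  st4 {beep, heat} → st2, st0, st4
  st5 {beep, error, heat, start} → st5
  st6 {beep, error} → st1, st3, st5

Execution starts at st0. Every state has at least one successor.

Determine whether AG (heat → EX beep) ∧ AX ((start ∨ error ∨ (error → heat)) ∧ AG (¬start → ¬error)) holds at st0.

Does not hold

States satisfying heat → EX beep: {st0, st1, st2, st3, st4, st5, st6}.
States satisfying AG (heat → EX beep): {st0, st1, st2, st3, st4, st5, st6}.
States satisfying AG (heat → EX beep) ∧ AX ((start ∨ error ∨ (error → heat)) ∧ AG (¬start → ¬error)): {st5}.
st0 ∉ Sat(AG (heat → EX beep) ∧ AX ((start ∨ error ∨ (error → heat)) ∧ AG (¬start → ¬error))).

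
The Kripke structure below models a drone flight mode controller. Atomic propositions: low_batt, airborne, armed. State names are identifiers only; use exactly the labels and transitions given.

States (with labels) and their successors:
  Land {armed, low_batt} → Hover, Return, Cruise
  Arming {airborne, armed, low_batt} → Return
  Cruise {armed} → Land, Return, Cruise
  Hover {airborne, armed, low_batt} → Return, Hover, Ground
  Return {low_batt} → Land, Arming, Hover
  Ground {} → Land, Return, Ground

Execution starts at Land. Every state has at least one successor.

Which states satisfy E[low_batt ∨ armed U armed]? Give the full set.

States satisfying low_batt ∨ armed: {Land, Arming, Cruise, Hover, Return}.
States satisfying armed: {Land, Arming, Cruise, Hover}.
States satisfying E[low_batt ∨ armed U armed]: {Land, Arming, Cruise, Hover, Return}.

{Land, Arming, Cruise, Hover, Return}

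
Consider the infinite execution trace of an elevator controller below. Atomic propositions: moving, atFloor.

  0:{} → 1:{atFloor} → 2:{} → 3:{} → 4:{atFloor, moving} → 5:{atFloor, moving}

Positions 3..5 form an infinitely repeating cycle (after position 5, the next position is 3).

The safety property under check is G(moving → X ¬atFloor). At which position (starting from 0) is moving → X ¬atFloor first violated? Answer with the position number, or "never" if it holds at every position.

4

Check moving → X ¬atFloor at each position in order: 0 ✓, 1 ✓, 2 ✓, 3 ✓.
At position 4 the labels are {atFloor, moving} and the next position 5 has {atFloor, moving}, so moving → X ¬atFloor is false there. This is the first violation.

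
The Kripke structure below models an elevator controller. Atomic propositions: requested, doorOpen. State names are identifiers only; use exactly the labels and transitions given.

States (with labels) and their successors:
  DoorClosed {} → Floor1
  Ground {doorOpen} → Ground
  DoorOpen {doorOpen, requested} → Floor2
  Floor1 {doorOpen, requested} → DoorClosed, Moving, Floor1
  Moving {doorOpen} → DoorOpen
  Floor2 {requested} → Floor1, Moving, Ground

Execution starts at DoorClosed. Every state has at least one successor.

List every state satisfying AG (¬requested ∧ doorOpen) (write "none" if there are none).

{Ground}

States satisfying ¬requested ∧ doorOpen: {Ground, Moving}.
States satisfying AG (¬requested ∧ doorOpen): {Ground}.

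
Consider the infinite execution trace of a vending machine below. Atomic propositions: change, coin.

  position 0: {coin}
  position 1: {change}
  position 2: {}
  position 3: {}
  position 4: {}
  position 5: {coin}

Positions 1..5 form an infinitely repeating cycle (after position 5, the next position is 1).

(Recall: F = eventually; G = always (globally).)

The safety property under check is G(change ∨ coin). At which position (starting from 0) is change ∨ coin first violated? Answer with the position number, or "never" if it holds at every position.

Check change ∨ coin at each position in order: 0 ✓, 1 ✓.
At position 2 the labels are {}, so change ∨ coin is false there. This is the first violation.

2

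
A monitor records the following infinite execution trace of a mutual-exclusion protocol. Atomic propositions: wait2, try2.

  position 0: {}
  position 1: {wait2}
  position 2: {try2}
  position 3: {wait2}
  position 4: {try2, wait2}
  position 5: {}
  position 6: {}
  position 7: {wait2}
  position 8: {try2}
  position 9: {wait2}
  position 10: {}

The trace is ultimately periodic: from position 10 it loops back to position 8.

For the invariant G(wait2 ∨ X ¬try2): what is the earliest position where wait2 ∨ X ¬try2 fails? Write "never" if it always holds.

Check wait2 ∨ X ¬try2 at each position in order: 0 ✓, 1 ✓, 2 ✓, 3 ✓, 4 ✓, 5 ✓, 6 ✓, 7 ✓, 8 ✓, 9 ✓.
At position 10 the labels are {} and the next position 8 has {try2}, so wait2 ∨ X ¬try2 is false there. This is the first violation.

10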